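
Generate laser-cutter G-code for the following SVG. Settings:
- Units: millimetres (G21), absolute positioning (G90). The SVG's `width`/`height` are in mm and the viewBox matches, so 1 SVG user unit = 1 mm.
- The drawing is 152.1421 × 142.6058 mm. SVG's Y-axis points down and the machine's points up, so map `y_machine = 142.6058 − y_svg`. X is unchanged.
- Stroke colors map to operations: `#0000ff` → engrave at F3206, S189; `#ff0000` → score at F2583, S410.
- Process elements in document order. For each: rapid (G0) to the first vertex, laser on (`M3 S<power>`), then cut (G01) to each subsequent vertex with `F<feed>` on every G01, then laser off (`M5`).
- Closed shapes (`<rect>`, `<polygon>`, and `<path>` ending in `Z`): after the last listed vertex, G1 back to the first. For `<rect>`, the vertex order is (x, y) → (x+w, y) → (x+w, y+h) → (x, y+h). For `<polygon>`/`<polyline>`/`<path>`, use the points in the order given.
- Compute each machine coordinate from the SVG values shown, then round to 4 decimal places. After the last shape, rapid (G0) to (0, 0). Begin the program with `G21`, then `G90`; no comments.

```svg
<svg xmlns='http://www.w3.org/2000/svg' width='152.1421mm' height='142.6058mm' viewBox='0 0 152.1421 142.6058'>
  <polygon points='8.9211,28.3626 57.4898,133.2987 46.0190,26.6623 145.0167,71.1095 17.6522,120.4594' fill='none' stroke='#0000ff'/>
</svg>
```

Since the viewBox matches the mm dimensions, user units are millimetres directly. The only transform is the Y-flip y_m = 142.6058 − y_svg.

Shape 1 is a closed polygon drawn with `<polygon>`. Its stroke #0000ff means engrave at S189, F3206. After flipping Y the toolpath is (8.9211,114.2432) → (57.4898,9.3071) → (46.0190,115.9435) → (145.0167,71.4963) → (17.6522,22.1464) → (8.9211,114.2432), returning to the start.

G21
G90
G0 X8.9211 Y114.2432
M3 S189
G01 X57.4898 Y9.3071 F3206
G01 X46.0190 Y115.9435 F3206
G01 X145.0167 Y71.4963 F3206
G01 X17.6522 Y22.1464 F3206
G01 X8.9211 Y114.2432 F3206
M5
G0 X0.0000 Y0.0000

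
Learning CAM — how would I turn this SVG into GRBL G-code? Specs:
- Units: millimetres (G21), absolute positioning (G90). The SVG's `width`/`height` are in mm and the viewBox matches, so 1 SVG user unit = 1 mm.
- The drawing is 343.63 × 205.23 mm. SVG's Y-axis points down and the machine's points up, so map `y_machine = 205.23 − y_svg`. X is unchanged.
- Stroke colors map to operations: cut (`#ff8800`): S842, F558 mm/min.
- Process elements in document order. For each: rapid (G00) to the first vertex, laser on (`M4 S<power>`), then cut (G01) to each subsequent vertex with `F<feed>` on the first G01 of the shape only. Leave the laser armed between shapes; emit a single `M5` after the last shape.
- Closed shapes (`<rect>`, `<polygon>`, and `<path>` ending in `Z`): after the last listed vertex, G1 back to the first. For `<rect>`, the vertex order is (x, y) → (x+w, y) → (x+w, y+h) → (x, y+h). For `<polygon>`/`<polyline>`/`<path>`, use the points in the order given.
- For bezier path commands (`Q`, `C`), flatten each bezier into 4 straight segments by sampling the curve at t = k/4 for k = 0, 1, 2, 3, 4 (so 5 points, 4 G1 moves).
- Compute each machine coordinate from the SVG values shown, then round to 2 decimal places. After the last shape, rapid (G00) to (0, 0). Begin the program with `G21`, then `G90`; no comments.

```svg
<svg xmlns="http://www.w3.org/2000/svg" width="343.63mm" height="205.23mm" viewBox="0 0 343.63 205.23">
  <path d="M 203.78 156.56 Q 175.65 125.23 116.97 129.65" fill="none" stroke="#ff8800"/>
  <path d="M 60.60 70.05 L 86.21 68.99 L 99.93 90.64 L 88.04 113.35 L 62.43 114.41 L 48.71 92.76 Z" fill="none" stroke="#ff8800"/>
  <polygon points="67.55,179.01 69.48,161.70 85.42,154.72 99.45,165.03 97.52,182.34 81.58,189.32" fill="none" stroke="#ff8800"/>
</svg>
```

G21
G90
G00 X203.78 Y48.67
M4 S842
G01 X187.81 Y62.10 F558
G01 X168.01 Y71.06
G01 X144.40 Y75.56
G01 X116.97 Y75.58
G00 X60.60 Y135.18
M4 S842
G01 X86.21 Y136.24 F558
G01 X99.93 Y114.59
G01 X88.04 Y91.88
G01 X62.43 Y90.82
G01 X48.71 Y112.47
G01 X60.60 Y135.18
G00 X67.55 Y26.22
M4 S842
G01 X69.48 Y43.53 F558
G01 X85.42 Y50.51
G01 X99.45 Y40.20
G01 X97.52 Y22.89
G01 X81.58 Y15.91
G01 X67.55 Y26.22
M5
G00 X0.00 Y0.00

viewBox `0 0 343.63 205.23` with mm width/height → 1 unit = 1 mm. Flip: y_m = 205.23 − y_svg.

**Shape 1** — `<path>` quadratic bezier, stroke `#ff8800` → cut (S842, F558). Control points (SVG): P0=(203.78,156.56), P1=(175.65,125.23), P2=(116.97,129.65); sampled at t=k/4. Machine vertices: (203.78,48.67) → (187.81,62.10) → (168.01,71.06) → (144.40,75.56) → (116.97,75.58). Open path.

**Shape 2** — `<path>` regular polygon, stroke `#ff8800` → cut (S842, F558). Machine vertices: (60.60,135.18) → (86.21,136.24) → (99.93,114.59) → (88.04,91.88) → (62.43,90.82) → (48.71,112.47) → (60.60,135.18). Closed: final G1 returns to the first vertex.

**Shape 3** — `<polygon>` regular polygon, stroke `#ff8800` → cut (S842, F558). Machine vertices: (67.55,26.22) → (69.48,43.53) → (85.42,50.51) → (99.45,40.20) → (97.52,22.89) → (81.58,15.91) → (67.55,26.22). Closed: final G1 returns to the first vertex.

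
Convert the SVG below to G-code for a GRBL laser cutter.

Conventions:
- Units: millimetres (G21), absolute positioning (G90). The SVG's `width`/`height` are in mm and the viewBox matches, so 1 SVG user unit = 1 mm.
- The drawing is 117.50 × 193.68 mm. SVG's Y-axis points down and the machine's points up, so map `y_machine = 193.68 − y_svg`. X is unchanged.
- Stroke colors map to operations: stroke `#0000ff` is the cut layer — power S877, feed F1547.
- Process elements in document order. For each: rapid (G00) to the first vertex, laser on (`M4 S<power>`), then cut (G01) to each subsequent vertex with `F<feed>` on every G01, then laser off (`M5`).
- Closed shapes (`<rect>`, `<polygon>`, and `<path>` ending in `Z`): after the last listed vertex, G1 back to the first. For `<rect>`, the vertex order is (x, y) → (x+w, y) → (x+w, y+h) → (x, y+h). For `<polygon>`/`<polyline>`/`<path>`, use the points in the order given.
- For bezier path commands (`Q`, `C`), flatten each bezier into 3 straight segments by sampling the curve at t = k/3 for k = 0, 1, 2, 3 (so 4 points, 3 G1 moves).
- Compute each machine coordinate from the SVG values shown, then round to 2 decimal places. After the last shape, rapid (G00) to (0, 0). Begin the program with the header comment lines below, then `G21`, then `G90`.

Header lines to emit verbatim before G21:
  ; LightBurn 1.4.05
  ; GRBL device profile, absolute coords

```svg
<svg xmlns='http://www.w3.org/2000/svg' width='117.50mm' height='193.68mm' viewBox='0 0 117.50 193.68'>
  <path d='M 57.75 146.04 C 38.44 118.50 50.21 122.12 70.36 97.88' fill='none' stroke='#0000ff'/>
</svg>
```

1 u = 1 mm; y_m = 193.68 − y.

[1] `<path>` cubic bezier, #0000ff→cut S877 F1547: (57.75,47.64) → (47.96,66.98) → (53.84,78.66) → (70.36,95.80)

; LightBurn 1.4.05
; GRBL device profile, absolute coords
G21
G90
G00 X57.75 Y47.64
M4 S877
G01 X47.96 Y66.98 F1547
G01 X53.84 Y78.66 F1547
G01 X70.36 Y95.80 F1547
M5
G00 X0.00 Y0.00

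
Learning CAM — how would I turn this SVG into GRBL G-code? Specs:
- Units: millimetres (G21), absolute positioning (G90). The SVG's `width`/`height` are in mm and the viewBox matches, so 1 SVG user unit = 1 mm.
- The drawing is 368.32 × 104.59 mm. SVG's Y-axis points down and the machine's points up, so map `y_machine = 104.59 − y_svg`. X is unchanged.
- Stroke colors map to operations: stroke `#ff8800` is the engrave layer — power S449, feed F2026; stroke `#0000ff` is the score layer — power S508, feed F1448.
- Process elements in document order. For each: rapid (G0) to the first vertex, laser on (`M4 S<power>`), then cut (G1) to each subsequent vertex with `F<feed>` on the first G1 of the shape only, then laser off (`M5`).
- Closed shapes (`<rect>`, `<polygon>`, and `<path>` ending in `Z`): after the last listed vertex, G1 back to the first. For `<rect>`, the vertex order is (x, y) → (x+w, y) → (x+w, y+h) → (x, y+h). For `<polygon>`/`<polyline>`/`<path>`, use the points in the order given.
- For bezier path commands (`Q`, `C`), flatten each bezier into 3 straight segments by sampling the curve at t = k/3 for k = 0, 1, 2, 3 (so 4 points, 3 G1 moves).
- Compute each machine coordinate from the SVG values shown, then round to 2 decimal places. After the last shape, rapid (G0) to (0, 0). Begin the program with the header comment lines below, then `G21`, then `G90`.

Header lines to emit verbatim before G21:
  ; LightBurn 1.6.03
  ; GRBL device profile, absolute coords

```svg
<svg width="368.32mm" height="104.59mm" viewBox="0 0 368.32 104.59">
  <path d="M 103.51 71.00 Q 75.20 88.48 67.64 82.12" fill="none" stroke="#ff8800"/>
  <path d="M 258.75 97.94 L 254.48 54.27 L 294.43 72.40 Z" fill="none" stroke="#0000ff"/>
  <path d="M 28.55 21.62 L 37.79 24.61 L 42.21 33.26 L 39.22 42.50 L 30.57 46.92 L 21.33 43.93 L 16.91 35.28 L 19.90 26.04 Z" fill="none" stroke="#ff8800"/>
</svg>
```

; LightBurn 1.6.03
; GRBL device profile, absolute coords
G21
G90
G0 X103.51 Y33.59
M4 S449
G1 X86.94 Y24.59 F2026
G1 X74.99 Y20.88
G1 X67.64 Y22.47
M5
G0 X258.75 Y6.65
M4 S508
G1 X254.48 Y50.32 F1448
G1 X294.43 Y32.19
G1 X258.75 Y6.65
M5
G0 X28.55 Y82.97
M4 S449
G1 X37.79 Y79.98 F2026
G1 X42.21 Y71.33
G1 X39.22 Y62.09
G1 X30.57 Y57.67
G1 X21.33 Y60.66
G1 X16.91 Y69.31
G1 X19.90 Y78.55
G1 X28.55 Y82.97
M5
G0 X0.00 Y0.00

Since the viewBox matches the mm dimensions, user units are millimetres directly. The only transform is the Y-flip y_m = 104.59 − y_svg.

Shape 1 is a quadratic bezier drawn with `<path>`. Its stroke #ff8800 means engrave at S449, F2026. After flipping Y the toolpath is (103.51,33.59) → (86.94,24.59) → (74.99,20.88) → (67.64,22.47).

Shape 2 is a regular polygon drawn with `<path>`. Its stroke #0000ff means score at S508, F1448. After flipping Y the toolpath is (258.75,6.65) → (254.48,50.32) → (294.43,32.19) → (258.75,6.65), returning to the start.

Shape 3 is a regular polygon drawn with `<path>`. Its stroke #ff8800 means engrave at S449, F2026. After flipping Y the toolpath is (28.55,82.97) → (37.79,79.98) → (42.21,71.33) → (39.22,62.09) → (30.57,57.67) → (21.33,60.66) → (16.91,69.31) → (19.90,78.55) → (28.55,82.97), returning to the start.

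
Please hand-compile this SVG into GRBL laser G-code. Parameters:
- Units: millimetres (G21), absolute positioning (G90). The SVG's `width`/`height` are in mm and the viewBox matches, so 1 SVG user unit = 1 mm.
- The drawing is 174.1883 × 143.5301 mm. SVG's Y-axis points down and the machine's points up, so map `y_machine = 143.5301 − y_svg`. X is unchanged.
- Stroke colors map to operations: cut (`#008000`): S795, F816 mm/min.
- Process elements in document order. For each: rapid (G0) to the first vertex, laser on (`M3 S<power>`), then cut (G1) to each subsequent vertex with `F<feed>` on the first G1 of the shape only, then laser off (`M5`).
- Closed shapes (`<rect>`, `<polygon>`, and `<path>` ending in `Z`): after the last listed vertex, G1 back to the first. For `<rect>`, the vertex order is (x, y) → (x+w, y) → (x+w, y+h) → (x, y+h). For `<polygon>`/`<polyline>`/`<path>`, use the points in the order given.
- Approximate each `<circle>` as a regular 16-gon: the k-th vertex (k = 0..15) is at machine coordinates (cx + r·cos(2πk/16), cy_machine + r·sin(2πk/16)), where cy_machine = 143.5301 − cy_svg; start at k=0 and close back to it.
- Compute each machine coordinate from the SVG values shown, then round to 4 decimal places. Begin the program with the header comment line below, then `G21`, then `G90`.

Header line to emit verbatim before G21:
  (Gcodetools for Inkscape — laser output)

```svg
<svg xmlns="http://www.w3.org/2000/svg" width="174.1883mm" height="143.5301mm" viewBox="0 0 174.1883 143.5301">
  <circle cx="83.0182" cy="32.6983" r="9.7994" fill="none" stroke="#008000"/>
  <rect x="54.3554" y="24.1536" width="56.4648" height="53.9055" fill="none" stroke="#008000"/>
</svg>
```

(Gcodetools for Inkscape — laser output)
G21
G90
G0 X92.8176 Y110.8318
M3 S795
G1 X92.0717 Y114.5819 F816
G1 X89.9474 Y117.7610
G1 X86.7683 Y119.8853
G1 X83.0182 Y120.6312
G1 X79.2681 Y119.8853
G1 X76.0890 Y117.7610
G1 X73.9647 Y114.5819
G1 X73.2188 Y110.8318
G1 X73.9647 Y107.0817
G1 X76.0890 Y103.9026
G1 X79.2681 Y101.7783
G1 X83.0182 Y101.0324
G1 X86.7683 Y101.7783
G1 X89.9474 Y103.9026
G1 X92.0717 Y107.0817
G1 X92.8176 Y110.8318
M5
G0 X54.3554 Y119.3765
M3 S795
G1 X110.8202 Y119.3765 F816
G1 X110.8202 Y65.4710
G1 X54.3554 Y65.4710
G1 X54.3554 Y119.3765
M5

Since the viewBox matches the mm dimensions, user units are millimetres directly. The only transform is the Y-flip y_m = 143.5301 − y_svg.

Shape 1 is a circle drawn with `<circle>`. Its stroke #008000 means cut at S795, F816. After flipping Y the toolpath is (92.8176,110.8318) → (92.0717,114.5819) → (89.9474,117.7610) → (86.7683,119.8853) → (83.0182,120.6312) → (79.2681,119.8853) → (76.0890,117.7610) → (73.9647,114.5819) → (73.2188,110.8318) → (73.9647,107.0817) → (76.0890,103.9026) → (79.2681,101.7783) → (83.0182,101.0324) → (86.7683,101.7783) → (89.9474,103.9026) → (92.0717,107.0817) → (92.8176,110.8318), returning to the start.

Shape 2 is a rectangle drawn with `<rect>`. Its stroke #008000 means cut at S795, F816. After flipping Y the toolpath is (54.3554,119.3765) → (110.8202,119.3765) → (110.8202,65.4710) → (54.3554,65.4710) → (54.3554,119.3765), returning to the start.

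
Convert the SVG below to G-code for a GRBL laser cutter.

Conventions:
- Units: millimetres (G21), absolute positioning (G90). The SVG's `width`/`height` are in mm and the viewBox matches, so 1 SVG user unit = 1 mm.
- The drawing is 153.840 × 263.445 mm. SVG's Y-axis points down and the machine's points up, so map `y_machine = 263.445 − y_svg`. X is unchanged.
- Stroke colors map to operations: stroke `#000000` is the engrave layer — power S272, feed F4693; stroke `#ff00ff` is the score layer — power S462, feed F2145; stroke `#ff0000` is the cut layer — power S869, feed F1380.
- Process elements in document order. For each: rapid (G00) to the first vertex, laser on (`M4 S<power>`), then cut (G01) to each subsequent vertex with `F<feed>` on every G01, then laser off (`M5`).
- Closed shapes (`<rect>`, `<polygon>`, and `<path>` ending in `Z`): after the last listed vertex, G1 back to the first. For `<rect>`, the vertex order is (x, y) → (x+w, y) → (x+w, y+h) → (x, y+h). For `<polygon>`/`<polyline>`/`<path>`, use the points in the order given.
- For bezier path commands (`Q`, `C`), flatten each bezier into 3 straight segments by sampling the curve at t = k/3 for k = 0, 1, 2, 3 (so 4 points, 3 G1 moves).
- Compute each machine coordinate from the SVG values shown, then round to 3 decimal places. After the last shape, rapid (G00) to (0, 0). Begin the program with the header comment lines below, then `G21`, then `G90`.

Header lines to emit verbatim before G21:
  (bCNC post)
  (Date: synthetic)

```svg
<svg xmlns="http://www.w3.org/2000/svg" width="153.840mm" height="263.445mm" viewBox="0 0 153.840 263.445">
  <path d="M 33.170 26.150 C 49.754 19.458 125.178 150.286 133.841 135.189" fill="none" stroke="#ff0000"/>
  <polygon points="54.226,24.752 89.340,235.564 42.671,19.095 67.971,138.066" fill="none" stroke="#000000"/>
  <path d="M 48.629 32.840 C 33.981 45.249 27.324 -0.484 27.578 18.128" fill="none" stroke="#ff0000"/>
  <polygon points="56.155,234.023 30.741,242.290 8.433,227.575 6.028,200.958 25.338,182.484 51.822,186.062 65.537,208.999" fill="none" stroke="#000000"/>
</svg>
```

1 u = 1 mm; y_m = 263.445 − y.

[1] `<path>` cubic bezier, #ff0000→cut S869 F1380: (33.170,237.295) → (64.715,208.645) → (107.576,151.303) → (133.841,128.256)

[2] `<polygon>` closed polygon, #000000→engrave S272 F4693: (54.226,238.693) → (89.340,27.881) → (42.671,244.350) → (67.971,125.379) → (54.226,238.693) (closed)

[3] `<path>` cubic bezier, #ff0000→cut S869 F1380: (48.629,230.605) → (36.605,233.040) → (29.668,247.017) → (27.578,245.317)

[4] `<polygon>` regular polygon, #000000→engrave S272 F4693: (56.155,29.422) → (30.741,21.155) → (8.433,35.870) → (6.028,62.487) → (25.338,80.961) → (51.822,77.383) → (65.537,54.446) → (56.155,29.422) (closed)

(bCNC post)
(Date: synthetic)
G21
G90
G00 X33.170 Y237.295
M4 S869
G01 X64.715 Y208.645 F1380
G01 X107.576 Y151.303 F1380
G01 X133.841 Y128.256 F1380
M5
G00 X54.226 Y238.693
M4 S272
G01 X89.340 Y27.881 F4693
G01 X42.671 Y244.350 F4693
G01 X67.971 Y125.379 F4693
G01 X54.226 Y238.693 F4693
M5
G00 X48.629 Y230.605
M4 S869
G01 X36.605 Y233.040 F1380
G01 X29.668 Y247.017 F1380
G01 X27.578 Y245.317 F1380
M5
G00 X56.155 Y29.422
M4 S272
G01 X30.741 Y21.155 F4693
G01 X8.433 Y35.870 F4693
G01 X6.028 Y62.487 F4693
G01 X25.338 Y80.961 F4693
G01 X51.822 Y77.383 F4693
G01 X65.537 Y54.446 F4693
G01 X56.155 Y29.422 F4693
M5
G00 X0.000 Y0.000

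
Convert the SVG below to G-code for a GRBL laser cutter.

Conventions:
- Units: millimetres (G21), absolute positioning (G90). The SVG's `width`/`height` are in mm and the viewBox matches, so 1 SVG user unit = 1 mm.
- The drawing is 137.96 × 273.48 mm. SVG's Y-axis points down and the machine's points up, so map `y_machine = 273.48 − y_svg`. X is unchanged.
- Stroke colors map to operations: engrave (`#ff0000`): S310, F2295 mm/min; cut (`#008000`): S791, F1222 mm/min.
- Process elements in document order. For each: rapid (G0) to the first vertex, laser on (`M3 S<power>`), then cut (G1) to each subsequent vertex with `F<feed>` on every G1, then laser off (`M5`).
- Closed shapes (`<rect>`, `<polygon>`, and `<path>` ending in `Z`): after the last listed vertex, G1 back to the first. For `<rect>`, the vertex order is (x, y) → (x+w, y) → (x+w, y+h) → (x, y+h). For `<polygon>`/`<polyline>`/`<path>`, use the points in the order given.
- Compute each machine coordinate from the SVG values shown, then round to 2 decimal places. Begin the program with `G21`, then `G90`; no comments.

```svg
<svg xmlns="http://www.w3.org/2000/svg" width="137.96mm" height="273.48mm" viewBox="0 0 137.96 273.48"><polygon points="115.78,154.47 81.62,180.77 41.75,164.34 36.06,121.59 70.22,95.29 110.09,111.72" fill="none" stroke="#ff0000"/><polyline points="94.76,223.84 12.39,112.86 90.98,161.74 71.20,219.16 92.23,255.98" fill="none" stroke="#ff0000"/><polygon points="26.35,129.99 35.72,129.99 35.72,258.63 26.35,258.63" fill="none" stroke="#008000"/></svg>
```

1 u = 1 mm; y_m = 273.48 − y.

[1] `<polygon>` regular polygon, #ff0000→engrave S310 F2295: (115.78,119.01) → (81.62,92.71) → (41.75,109.14) → (36.06,151.89) → (70.22,178.19) → (110.09,161.76) → (115.78,119.01) (closed)

[2] `<polyline>` open polyline, #ff0000→engrave S310 F2295: (94.76,49.64) → (12.39,160.62) → (90.98,111.74) → (71.20,54.32) → (92.23,17.50)

[3] `<polygon>` rectangle, #008000→cut S791 F1222: (26.35,143.49) → (35.72,143.49) → (35.72,14.85) → (26.35,14.85) → (26.35,143.49) (closed)

G21
G90
G0 X115.78 Y119.01
M3 S310
G1 X81.62 Y92.71 F2295
G1 X41.75 Y109.14 F2295
G1 X36.06 Y151.89 F2295
G1 X70.22 Y178.19 F2295
G1 X110.09 Y161.76 F2295
G1 X115.78 Y119.01 F2295
M5
G0 X94.76 Y49.64
M3 S310
G1 X12.39 Y160.62 F2295
G1 X90.98 Y111.74 F2295
G1 X71.20 Y54.32 F2295
G1 X92.23 Y17.50 F2295
M5
G0 X26.35 Y143.49
M3 S791
G1 X35.72 Y143.49 F1222
G1 X35.72 Y14.85 F1222
G1 X26.35 Y14.85 F1222
G1 X26.35 Y143.49 F1222
M5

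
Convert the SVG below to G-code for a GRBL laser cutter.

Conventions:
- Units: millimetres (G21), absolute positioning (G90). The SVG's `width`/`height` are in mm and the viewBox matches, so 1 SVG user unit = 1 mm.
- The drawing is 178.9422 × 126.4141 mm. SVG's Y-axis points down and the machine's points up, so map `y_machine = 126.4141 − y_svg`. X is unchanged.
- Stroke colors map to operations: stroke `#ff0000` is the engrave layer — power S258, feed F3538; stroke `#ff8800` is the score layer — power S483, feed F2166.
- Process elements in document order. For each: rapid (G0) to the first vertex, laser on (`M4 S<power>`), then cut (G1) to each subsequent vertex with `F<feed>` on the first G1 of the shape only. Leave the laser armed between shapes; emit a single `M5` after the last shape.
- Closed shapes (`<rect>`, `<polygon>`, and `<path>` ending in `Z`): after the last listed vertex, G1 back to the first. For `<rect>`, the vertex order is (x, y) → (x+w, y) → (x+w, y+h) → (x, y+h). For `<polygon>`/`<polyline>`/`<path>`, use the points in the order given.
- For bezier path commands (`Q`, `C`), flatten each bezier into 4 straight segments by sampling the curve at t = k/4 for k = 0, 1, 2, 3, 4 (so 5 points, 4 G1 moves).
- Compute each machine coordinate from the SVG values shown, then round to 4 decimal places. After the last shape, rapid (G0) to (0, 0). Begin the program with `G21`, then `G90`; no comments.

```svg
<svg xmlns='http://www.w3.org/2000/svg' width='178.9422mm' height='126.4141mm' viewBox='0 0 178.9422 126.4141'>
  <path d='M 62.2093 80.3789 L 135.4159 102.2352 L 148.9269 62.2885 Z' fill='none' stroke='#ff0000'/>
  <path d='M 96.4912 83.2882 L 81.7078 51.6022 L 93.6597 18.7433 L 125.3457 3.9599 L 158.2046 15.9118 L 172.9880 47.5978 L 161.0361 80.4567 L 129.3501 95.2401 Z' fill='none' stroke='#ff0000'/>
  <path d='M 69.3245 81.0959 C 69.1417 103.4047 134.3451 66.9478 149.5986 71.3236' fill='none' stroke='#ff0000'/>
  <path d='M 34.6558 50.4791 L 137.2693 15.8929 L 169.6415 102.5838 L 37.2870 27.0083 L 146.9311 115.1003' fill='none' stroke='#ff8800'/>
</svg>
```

G21
G90
G0 X62.2093 Y46.0352
M4 S258
G1 X135.4159 Y24.1789 F3538
G1 X148.9269 Y64.1256
G1 X62.2093 Y46.0352
G0 X96.4912 Y43.1259
M4 S258
G1 X81.7078 Y74.8119 F3538
G1 X93.6597 Y107.6708
G1 X125.3457 Y122.4542
G1 X158.2046 Y110.5023
G1 X172.9880 Y78.8163
G1 X161.0361 Y45.9574
G1 X129.3501 Y31.1740
G1 X96.4912 Y43.1259
G0 X69.3245 Y45.3182
M4 S258
G1 X79.6452 Y38.0489 F3538
G1 X103.6729 Y43.4795
G1 X130.5950 Y52.2724
G1 X149.5986 Y55.0905
G0 X34.6558 Y75.9350
M4 S483
G1 X137.2693 Y110.5212 F2166
G1 X169.6415 Y23.8303
G1 X37.2870 Y99.4058
G1 X146.9311 Y11.3138
M5
G0 X0.0000 Y0.0000

viewBox `0 0 178.9422 126.4141` with mm width/height → 1 unit = 1 mm. Flip: y_m = 126.4141 − y_svg.

**Shape 1** — `<path>` closed polygon, stroke `#ff0000` → engrave (S258, F3538). Machine vertices: (62.2093,46.0352) → (135.4159,24.1789) → (148.9269,64.1256) → (62.2093,46.0352). Closed: final G1 returns to the first vertex.

**Shape 2** — `<path>` regular polygon, stroke `#ff0000` → engrave (S258, F3538). Machine vertices: (96.4912,43.1259) → (81.7078,74.8119) → (93.6597,107.6708) → (125.3457,122.4542) → (158.2046,110.5023) → (172.9880,78.8163) → (161.0361,45.9574) → (129.3501,31.1740) → (96.4912,43.1259). Closed: final G1 returns to the first vertex.

**Shape 3** — `<path>` cubic bezier, stroke `#ff0000` → engrave (S258, F3538). Control points (SVG): P0=(69.3245,81.0959), P1=(69.1417,103.4047), P2=(134.3451,66.9478), P3=(149.5986,71.3236); sampled at t=k/4. Machine vertices: (69.3245,45.3182) → (79.6452,38.0489) → (103.6729,43.4795) → (130.5950,52.2724) → (149.5986,55.0905). Open path.

**Shape 4** — `<path>` open polyline, stroke `#ff8800` → score (S483, F2166). Machine vertices: (34.6558,75.9350) → (137.2693,110.5212) → (169.6415,23.8303) → (37.2870,99.4058) → (146.9311,11.3138). Open path.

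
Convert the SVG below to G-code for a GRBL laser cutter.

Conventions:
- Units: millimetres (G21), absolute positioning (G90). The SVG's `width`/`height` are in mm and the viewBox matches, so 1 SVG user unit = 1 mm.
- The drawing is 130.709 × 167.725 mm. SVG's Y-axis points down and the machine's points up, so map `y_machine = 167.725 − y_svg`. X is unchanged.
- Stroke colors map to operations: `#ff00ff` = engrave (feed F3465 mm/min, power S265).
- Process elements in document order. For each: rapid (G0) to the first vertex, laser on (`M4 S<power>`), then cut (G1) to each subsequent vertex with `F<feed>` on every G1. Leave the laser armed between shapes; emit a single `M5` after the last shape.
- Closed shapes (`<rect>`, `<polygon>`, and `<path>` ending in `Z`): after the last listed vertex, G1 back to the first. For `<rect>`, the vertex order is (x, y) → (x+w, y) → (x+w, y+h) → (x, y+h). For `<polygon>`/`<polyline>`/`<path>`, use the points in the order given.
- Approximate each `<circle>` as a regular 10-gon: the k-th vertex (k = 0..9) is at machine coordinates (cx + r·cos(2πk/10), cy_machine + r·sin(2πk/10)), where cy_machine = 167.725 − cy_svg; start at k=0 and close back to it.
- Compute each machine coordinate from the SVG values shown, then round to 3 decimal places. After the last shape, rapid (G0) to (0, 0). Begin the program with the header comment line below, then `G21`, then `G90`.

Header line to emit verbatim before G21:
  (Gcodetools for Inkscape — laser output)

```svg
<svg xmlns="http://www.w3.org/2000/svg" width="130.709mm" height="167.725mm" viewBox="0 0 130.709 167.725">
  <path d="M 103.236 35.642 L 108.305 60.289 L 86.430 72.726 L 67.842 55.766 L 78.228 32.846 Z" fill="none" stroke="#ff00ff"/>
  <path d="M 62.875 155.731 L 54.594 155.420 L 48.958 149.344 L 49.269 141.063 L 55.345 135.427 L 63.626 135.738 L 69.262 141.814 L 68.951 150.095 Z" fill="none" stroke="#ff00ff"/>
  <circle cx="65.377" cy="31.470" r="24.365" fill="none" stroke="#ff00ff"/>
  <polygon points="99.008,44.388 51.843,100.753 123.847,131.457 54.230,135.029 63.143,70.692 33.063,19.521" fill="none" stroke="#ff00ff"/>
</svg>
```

(Gcodetools for Inkscape — laser output)
G21
G90
G0 X103.236 Y132.083
M4 S265
G1 X108.305 Y107.436 F3465
G1 X86.430 Y94.999 F3465
G1 X67.842 Y111.959 F3465
G1 X78.228 Y134.879 F3465
G1 X103.236 Y132.083 F3465
G0 X62.875 Y11.994
M4 S265
G1 X54.594 Y12.305 F3465
G1 X48.958 Y18.381 F3465
G1 X49.269 Y26.662 F3465
G1 X55.345 Y32.298 F3465
G1 X63.626 Y31.987 F3465
G1 X69.262 Y25.911 F3465
G1 X68.951 Y17.630 F3465
G1 X62.875 Y11.994 F3465
G0 X89.742 Y136.255
M4 S265
G1 X85.089 Y150.576 F3465
G1 X72.906 Y159.427 F3465
G1 X57.848 Y159.427 F3465
G1 X45.665 Y150.576 F3465
G1 X41.012 Y136.255 F3465
G1 X45.665 Y121.934 F3465
G1 X57.848 Y113.083 F3465
G1 X72.906 Y113.083 F3465
G1 X85.089 Y121.934 F3465
G1 X89.742 Y136.255 F3465
G0 X99.008 Y123.337
M4 S265
G1 X51.843 Y66.972 F3465
G1 X123.847 Y36.268 F3465
G1 X54.230 Y32.696 F3465
G1 X63.143 Y97.033 F3465
G1 X33.063 Y148.204 F3465
G1 X99.008 Y123.337 F3465
M5
G0 X0.000 Y0.000

Since the viewBox matches the mm dimensions, user units are millimetres directly. The only transform is the Y-flip y_m = 167.725 − y_svg.

Shape 1 is a regular polygon drawn with `<path>`. Its stroke #ff00ff means engrave at S265, F3465. After flipping Y the toolpath is (103.236,132.083) → (108.305,107.436) → (86.430,94.999) → (67.842,111.959) → (78.228,134.879) → (103.236,132.083), returning to the start.

Shape 2 is a regular polygon drawn with `<path>`. Its stroke #ff00ff means engrave at S265, F3465. After flipping Y the toolpath is (62.875,11.994) → (54.594,12.305) → (48.958,18.381) → (49.269,26.662) → (55.345,32.298) → (63.626,31.987) → (69.262,25.911) → (68.951,17.630) → (62.875,11.994), returning to the start.

Shape 3 is a circle drawn with `<circle>`. Its stroke #ff00ff means engrave at S265, F3465. After flipping Y the toolpath is (89.742,136.255) → (85.089,150.576) → (72.906,159.427) → (57.848,159.427) → (45.665,150.576) → (41.012,136.255) → (45.665,121.934) → (57.848,113.083) → (72.906,113.083) → (85.089,121.934) → (89.742,136.255), returning to the start.

Shape 4 is a closed polygon drawn with `<polygon>`. Its stroke #ff00ff means engrave at S265, F3465. After flipping Y the toolpath is (99.008,123.337) → (51.843,66.972) → (123.847,36.268) → (54.230,32.696) → (63.143,97.033) → (33.063,148.204) → (99.008,123.337), returning to the start.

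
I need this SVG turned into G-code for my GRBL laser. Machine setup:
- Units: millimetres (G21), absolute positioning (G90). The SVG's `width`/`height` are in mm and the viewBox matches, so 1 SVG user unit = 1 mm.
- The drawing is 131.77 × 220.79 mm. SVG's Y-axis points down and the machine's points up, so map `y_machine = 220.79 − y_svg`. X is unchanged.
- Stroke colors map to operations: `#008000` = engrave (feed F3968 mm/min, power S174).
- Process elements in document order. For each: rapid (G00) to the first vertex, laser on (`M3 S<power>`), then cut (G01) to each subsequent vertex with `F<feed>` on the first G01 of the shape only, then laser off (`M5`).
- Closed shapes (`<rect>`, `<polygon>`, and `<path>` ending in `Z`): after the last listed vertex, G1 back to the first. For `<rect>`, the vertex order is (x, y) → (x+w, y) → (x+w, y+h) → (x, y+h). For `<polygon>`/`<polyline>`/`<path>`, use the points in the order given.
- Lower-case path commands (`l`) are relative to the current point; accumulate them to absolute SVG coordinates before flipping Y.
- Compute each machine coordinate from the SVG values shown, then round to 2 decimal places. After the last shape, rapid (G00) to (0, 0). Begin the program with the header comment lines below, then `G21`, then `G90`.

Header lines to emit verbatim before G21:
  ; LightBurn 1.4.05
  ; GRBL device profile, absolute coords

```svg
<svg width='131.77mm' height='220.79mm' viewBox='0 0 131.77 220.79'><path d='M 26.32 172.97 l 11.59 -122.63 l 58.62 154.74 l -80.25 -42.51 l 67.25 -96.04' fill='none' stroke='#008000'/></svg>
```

; LightBurn 1.4.05
; GRBL device profile, absolute coords
G21
G90
G00 X26.32 Y47.82
M3 S174
G01 X37.91 Y170.45 F3968
G01 X96.53 Y15.71
G01 X16.28 Y58.22
G01 X83.53 Y154.26
M5
G00 X0.00 Y0.00

Since the viewBox matches the mm dimensions, user units are millimetres directly. The only transform is the Y-flip y_m = 220.79 − y_svg.

Shape 1 is a open polyline drawn with `<path>`. Its stroke #008000 means engrave at S174, F3968. After flipping Y the toolpath is (26.32,47.82) → (37.91,170.45) → (96.53,15.71) → (16.28,58.22) → (83.53,154.26).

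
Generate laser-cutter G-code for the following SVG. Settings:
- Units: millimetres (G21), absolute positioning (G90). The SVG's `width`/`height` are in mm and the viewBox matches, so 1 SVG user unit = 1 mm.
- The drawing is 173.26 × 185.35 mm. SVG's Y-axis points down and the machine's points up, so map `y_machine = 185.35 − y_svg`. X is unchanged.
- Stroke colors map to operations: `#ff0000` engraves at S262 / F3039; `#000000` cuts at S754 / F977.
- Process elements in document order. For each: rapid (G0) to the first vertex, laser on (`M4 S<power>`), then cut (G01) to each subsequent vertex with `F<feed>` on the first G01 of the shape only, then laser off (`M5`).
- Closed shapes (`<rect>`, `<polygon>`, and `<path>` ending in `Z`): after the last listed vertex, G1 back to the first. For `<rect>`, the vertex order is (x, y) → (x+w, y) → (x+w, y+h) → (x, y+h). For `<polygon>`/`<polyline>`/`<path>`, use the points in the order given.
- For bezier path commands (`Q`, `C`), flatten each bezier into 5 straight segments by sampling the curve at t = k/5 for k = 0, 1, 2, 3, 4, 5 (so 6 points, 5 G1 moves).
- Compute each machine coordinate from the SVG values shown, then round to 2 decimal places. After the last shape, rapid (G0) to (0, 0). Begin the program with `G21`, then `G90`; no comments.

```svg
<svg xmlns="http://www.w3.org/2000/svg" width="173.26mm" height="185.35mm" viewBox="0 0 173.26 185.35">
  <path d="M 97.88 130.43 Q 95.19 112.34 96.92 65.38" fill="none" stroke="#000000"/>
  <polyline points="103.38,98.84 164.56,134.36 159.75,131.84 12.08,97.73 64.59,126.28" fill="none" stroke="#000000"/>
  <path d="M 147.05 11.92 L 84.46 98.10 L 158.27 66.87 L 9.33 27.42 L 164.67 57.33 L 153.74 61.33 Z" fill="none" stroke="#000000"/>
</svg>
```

1 u = 1 mm; y_m = 185.35 − y.

[1] `<path>` quadratic bezier, #000000→cut S754 F977: (97.88,54.92) → (96.98,63.31) → (96.44,74.01) → (96.24,87.02) → (96.40,102.34) → (96.92,119.97)

[2] `<polyline>` open polyline, #000000→cut S754 F977: (103.38,86.51) → (164.56,50.99) → (159.75,53.51) → (12.08,87.62) → (64.59,59.07)

[3] `<path>` closed polygon, #000000→cut S754 F977: (147.05,173.43) → (84.46,87.25) → (158.27,118.48) → (9.33,157.93) → (164.67,128.02) → (153.74,124.02) → (147.05,173.43) (closed)

G21
G90
G0 X97.88 Y54.92
M4 S754
G01 X96.98 Y63.31 F977
G01 X96.44 Y74.01
G01 X96.24 Y87.02
G01 X96.40 Y102.34
G01 X96.92 Y119.97
M5
G0 X103.38 Y86.51
M4 S754
G01 X164.56 Y50.99 F977
G01 X159.75 Y53.51
G01 X12.08 Y87.62
G01 X64.59 Y59.07
M5
G0 X147.05 Y173.43
M4 S754
G01 X84.46 Y87.25 F977
G01 X158.27 Y118.48
G01 X9.33 Y157.93
G01 X164.67 Y128.02
G01 X153.74 Y124.02
G01 X147.05 Y173.43
M5
G0 X0.00 Y0.00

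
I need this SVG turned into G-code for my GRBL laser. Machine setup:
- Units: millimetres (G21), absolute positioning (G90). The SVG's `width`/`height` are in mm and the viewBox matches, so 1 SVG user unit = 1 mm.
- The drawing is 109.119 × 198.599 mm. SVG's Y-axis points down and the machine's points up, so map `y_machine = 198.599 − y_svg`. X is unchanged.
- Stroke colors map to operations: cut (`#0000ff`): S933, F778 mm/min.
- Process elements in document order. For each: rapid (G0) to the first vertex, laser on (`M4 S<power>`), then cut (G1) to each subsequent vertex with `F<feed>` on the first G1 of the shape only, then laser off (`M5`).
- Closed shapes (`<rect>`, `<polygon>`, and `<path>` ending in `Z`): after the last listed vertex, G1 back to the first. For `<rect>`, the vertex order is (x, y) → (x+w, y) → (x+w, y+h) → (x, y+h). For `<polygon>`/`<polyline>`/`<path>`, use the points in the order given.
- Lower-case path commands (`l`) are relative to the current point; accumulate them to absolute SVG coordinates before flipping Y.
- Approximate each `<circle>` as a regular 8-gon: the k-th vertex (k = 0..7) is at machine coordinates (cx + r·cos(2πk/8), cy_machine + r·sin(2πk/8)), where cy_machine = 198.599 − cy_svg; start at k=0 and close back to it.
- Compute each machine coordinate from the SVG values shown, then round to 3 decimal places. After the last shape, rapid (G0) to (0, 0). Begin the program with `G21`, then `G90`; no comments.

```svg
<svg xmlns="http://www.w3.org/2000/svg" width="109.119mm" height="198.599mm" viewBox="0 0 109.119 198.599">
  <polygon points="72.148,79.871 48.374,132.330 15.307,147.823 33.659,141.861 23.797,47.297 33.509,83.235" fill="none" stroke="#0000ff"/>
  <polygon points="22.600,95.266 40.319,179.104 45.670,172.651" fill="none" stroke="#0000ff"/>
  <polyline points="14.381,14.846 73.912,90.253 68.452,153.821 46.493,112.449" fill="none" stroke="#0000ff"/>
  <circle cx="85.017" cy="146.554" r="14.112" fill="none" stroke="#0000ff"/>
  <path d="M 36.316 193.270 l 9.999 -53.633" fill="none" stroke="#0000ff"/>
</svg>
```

G21
G90
G0 X72.148 Y118.728
M4 S933
G1 X48.374 Y66.269 F778
G1 X15.307 Y50.776
G1 X33.659 Y56.738
G1 X23.797 Y151.302
G1 X33.509 Y115.364
G1 X72.148 Y118.728
M5
G0 X22.600 Y103.333
M4 S933
G1 X40.319 Y19.495 F778
G1 X45.670 Y25.948
G1 X22.600 Y103.333
M5
G0 X14.381 Y183.753
M4 S933
G1 X73.912 Y108.346 F778
G1 X68.452 Y44.778
G1 X46.493 Y86.150
M5
G0 X99.129 Y52.045
M4 S933
G1 X94.996 Y62.024 F778
G1 X85.017 Y66.157
G1 X75.038 Y62.024
G1 X70.905 Y52.045
G1 X75.038 Y42.066
G1 X85.017 Y37.933
G1 X94.996 Y42.066
G1 X99.129 Y52.045
M5
G0 X36.316 Y5.329
M4 S933
G1 X46.315 Y58.962 F778
M5
G0 X0.000 Y0.000

Since the viewBox matches the mm dimensions, user units are millimetres directly. The only transform is the Y-flip y_m = 198.599 − y_svg.

Shape 1 is a closed polygon drawn with `<polygon>`. Its stroke #0000ff means cut at S933, F778. After flipping Y the toolpath is (72.148,118.728) → (48.374,66.269) → (15.307,50.776) → (33.659,56.738) → (23.797,151.302) → (33.509,115.364) → (72.148,118.728), returning to the start.

Shape 2 is a closed polygon drawn with `<polygon>`. Its stroke #0000ff means cut at S933, F778. After flipping Y the toolpath is (22.600,103.333) → (40.319,19.495) → (45.670,25.948) → (22.600,103.333), returning to the start.

Shape 3 is a open polyline drawn with `<polyline>`. Its stroke #0000ff means cut at S933, F778. After flipping Y the toolpath is (14.381,183.753) → (73.912,108.346) → (68.452,44.778) → (46.493,86.150).

Shape 4 is a circle drawn with `<circle>`. Its stroke #0000ff means cut at S933, F778. After flipping Y the toolpath is (99.129,52.045) → (94.996,62.024) → (85.017,66.157) → (75.038,62.024) → (70.905,52.045) → (75.038,42.066) → (85.017,37.933) → (94.996,42.066) → (99.129,52.045), returning to the start.

Shape 5 is a line segment drawn with `<path>`. Its stroke #0000ff means cut at S933, F778. After flipping Y the toolpath is (36.316,5.329) → (46.315,58.962).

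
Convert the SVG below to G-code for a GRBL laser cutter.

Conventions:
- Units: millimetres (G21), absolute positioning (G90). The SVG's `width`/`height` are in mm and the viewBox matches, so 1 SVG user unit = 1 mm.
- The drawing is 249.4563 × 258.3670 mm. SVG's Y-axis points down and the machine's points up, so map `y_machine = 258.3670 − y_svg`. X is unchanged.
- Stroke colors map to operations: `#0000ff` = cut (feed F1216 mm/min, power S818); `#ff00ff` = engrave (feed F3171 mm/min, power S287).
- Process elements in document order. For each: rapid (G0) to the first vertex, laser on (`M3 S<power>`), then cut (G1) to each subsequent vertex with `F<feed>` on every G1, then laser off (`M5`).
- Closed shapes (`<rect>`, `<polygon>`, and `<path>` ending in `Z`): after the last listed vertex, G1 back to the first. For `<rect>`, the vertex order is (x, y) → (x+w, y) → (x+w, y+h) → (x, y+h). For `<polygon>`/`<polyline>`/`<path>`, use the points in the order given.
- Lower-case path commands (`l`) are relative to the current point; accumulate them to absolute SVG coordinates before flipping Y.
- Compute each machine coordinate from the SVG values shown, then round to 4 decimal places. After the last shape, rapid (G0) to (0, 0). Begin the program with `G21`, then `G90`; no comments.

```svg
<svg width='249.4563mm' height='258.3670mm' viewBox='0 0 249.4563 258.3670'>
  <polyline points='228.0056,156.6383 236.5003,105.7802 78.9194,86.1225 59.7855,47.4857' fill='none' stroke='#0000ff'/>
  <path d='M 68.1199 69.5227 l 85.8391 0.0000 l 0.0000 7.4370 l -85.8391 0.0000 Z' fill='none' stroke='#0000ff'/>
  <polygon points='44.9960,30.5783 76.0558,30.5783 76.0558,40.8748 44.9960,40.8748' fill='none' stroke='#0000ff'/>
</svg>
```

Since the viewBox matches the mm dimensions, user units are millimetres directly. The only transform is the Y-flip y_m = 258.3670 − y_svg.

Shape 1 is a open polyline drawn with `<polyline>`. Its stroke #0000ff means cut at S818, F1216. After flipping Y the toolpath is (228.0056,101.7287) → (236.5003,152.5868) → (78.9194,172.2445) → (59.7855,210.8813).

Shape 2 is a rectangle drawn with `<path>`. Its stroke #0000ff means cut at S818, F1216. After flipping Y the toolpath is (68.1199,188.8443) → (153.9590,188.8443) → (153.9590,181.4073) → (68.1199,181.4073) → (68.1199,188.8443), returning to the start.

Shape 3 is a rectangle drawn with `<polygon>`. Its stroke #0000ff means cut at S818, F1216. After flipping Y the toolpath is (44.9960,227.7887) → (76.0558,227.7887) → (76.0558,217.4922) → (44.9960,217.4922) → (44.9960,227.7887), returning to the start.

G21
G90
G0 X228.0056 Y101.7287
M3 S818
G1 X236.5003 Y152.5868 F1216
G1 X78.9194 Y172.2445 F1216
G1 X59.7855 Y210.8813 F1216
M5
G0 X68.1199 Y188.8443
M3 S818
G1 X153.9590 Y188.8443 F1216
G1 X153.9590 Y181.4073 F1216
G1 X68.1199 Y181.4073 F1216
G1 X68.1199 Y188.8443 F1216
M5
G0 X44.9960 Y227.7887
M3 S818
G1 X76.0558 Y227.7887 F1216
G1 X76.0558 Y217.4922 F1216
G1 X44.9960 Y217.4922 F1216
G1 X44.9960 Y227.7887 F1216
M5
G0 X0.0000 Y0.0000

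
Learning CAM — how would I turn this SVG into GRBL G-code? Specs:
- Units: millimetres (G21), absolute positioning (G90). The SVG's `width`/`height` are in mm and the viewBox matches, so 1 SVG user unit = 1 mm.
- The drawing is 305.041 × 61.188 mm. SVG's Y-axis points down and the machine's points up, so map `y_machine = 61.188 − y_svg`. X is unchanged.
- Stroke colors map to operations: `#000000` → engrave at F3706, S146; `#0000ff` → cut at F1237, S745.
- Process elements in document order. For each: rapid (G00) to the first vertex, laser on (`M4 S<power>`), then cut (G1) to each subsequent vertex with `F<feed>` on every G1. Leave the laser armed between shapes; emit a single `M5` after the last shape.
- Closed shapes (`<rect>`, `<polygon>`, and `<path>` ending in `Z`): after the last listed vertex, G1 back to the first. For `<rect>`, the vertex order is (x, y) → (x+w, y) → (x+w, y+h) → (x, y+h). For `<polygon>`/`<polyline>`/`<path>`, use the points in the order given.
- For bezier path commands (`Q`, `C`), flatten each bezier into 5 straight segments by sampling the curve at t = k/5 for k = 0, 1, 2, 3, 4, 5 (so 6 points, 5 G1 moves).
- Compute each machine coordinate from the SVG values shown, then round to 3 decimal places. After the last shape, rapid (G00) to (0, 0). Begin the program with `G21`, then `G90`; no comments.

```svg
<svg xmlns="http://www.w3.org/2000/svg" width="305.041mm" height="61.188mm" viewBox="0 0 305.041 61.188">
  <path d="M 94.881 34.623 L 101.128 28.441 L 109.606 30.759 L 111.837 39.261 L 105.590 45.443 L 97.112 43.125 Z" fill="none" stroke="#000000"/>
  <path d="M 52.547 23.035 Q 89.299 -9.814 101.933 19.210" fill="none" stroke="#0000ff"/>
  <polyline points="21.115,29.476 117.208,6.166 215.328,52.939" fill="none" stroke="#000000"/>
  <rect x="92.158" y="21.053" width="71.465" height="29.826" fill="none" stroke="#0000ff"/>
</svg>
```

Since the viewBox matches the mm dimensions, user units are millimetres directly. The only transform is the Y-flip y_m = 61.188 − y_svg.

Shape 1 is a regular polygon drawn with `<path>`. Its stroke #000000 means engrave at S146, F3706. After flipping Y the toolpath is (94.881,26.565) → (101.128,32.747) → (109.606,30.429) → (111.837,21.927) → (105.590,15.745) → (97.112,18.063) → (94.881,26.565), returning to the start.

Shape 2 is a quadratic bezier drawn with `<path>`. Its stroke #0000ff means cut at S745, F1237. After flipping Y the toolpath is (52.547,38.153) → (66.283,48.818) → (78.090,54.533) → (87.967,55.298) → (95.915,51.113) → (101.933,41.978).

Shape 3 is a open polyline drawn with `<polyline>`. Its stroke #000000 means engrave at S146, F3706. After flipping Y the toolpath is (21.115,31.712) → (117.208,55.022) → (215.328,8.249).

Shape 4 is a rectangle drawn with `<rect>`. Its stroke #0000ff means cut at S745, F1237. After flipping Y the toolpath is (92.158,40.135) → (163.623,40.135) → (163.623,10.309) → (92.158,10.309) → (92.158,40.135), returning to the start.

G21
G90
G00 X94.881 Y26.565
M4 S146
G1 X101.128 Y32.747 F3706
G1 X109.606 Y30.429 F3706
G1 X111.837 Y21.927 F3706
G1 X105.590 Y15.745 F3706
G1 X97.112 Y18.063 F3706
G1 X94.881 Y26.565 F3706
G00 X52.547 Y38.153
M4 S745
G1 X66.283 Y48.818 F1237
G1 X78.090 Y54.533 F1237
G1 X87.967 Y55.298 F1237
G1 X95.915 Y51.113 F1237
G1 X101.933 Y41.978 F1237
G00 X21.115 Y31.712
M4 S146
G1 X117.208 Y55.022 F3706
G1 X215.328 Y8.249 F3706
G00 X92.158 Y40.135
M4 S745
G1 X163.623 Y40.135 F1237
G1 X163.623 Y10.309 F1237
G1 X92.158 Y10.309 F1237
G1 X92.158 Y40.135 F1237
M5
G00 X0.000 Y0.000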